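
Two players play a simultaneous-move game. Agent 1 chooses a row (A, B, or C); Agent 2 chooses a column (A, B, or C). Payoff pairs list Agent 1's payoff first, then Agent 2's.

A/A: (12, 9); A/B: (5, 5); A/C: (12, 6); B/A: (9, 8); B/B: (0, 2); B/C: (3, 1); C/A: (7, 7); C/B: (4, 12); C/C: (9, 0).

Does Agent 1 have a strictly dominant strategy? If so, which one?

A strategy is strictly dominant if it gives Agent 1 a strictly higher payoff than every other strategy, against every choice by the opponent.
A strictly dominates: vs A: 12 > each of {9, 7}; vs B: 5 > each of {0, 4}; vs C: 12 > each of {3, 9}.

A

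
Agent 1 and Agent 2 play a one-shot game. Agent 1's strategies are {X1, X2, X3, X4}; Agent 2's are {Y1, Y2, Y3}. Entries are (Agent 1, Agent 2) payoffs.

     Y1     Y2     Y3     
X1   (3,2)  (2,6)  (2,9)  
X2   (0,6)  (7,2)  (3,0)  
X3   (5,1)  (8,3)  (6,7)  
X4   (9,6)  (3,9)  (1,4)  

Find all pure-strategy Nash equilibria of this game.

(X3, Y3)

A profile is a Nash equilibrium when each player is best-responding to the other.
Agent 1's best responses — vs Y1: X4 (payoff 9); vs Y2: X3 (payoff 8); vs Y3: X3 (payoff 6).
Agent 2's best responses — vs X1: Y3 (payoff 9); vs X2: Y1 (payoff 6); vs X3: Y3 (payoff 7); vs X4: Y2 (payoff 9).
The only mutual best response is (X3, Y3); neither player gains by switching there.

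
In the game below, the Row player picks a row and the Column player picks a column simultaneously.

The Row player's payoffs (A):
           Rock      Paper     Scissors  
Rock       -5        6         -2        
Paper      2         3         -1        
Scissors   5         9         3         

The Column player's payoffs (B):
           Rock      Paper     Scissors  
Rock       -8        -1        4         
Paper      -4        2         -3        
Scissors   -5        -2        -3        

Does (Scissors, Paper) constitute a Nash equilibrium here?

Holding the Column player at Paper: the Row player gets 9 from Scissors, versus 6 from Rock, 3 from Paper. No profitable deviation for the Row player.
Holding the Row player at Scissors: the Column player gets -2 from Paper, versus -5 from Rock, -3 from Scissors. No profitable deviation for the Column player either.

Yes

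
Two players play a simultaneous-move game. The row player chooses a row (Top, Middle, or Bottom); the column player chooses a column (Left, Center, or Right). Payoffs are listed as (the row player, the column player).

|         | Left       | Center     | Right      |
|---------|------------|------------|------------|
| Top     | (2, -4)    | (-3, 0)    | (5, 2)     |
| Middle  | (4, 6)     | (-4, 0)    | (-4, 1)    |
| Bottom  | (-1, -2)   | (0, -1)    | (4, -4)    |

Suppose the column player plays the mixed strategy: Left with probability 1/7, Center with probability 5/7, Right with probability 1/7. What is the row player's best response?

Bottom

The row player's best reply maximizes expected payoff against the mix.
Top: (1/7)·2 + (5/7)·(-3) + (1/7)·5 = -8/7
Middle: (1/7)·4 + (5/7)·(-4) + (1/7)·(-4) = -20/7
Bottom: (1/7)·(-1) + (5/7)·0 + (1/7)·4 = 3/7
Highest expected payoff is 3/7, from Bottom.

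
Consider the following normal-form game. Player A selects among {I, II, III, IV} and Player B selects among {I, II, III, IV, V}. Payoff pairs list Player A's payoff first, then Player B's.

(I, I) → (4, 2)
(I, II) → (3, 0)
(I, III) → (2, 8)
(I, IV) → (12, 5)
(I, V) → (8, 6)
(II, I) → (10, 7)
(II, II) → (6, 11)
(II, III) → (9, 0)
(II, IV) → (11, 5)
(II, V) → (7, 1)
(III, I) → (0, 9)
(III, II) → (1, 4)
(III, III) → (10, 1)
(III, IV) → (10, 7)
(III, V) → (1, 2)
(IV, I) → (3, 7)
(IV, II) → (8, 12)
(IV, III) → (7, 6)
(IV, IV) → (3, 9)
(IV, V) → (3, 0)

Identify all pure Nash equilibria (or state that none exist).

(IV, II)

Find each player's best response to every opponent strategy; NE are the intersections.
Player A's best responses — vs I: II (payoff 10); vs II: IV (payoff 8); vs III: III (payoff 10); vs IV: I (payoff 12); vs V: I (payoff 8).
Player B's best responses — vs I: III (payoff 8); vs II: II (payoff 11); vs III: I (payoff 9); vs IV: II (payoff 12).
The only mutual best response is (IV, II); neither player gains by switching there.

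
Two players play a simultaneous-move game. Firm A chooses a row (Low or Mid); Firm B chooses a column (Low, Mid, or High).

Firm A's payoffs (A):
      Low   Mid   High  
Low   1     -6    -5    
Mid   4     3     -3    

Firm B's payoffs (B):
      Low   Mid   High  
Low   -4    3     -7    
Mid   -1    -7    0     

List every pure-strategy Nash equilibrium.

Find each player's best response to every opponent strategy; NE are the intersections.
Firm A's best responses — vs Low: Mid (payoff 4); vs Mid: Mid (payoff 3); vs High: Mid (payoff -3).
Firm B's best responses — vs Low: Mid (payoff 3); vs Mid: High (payoff 0).
The only mutual best response is (Mid, High); neither player gains by switching there.

(Mid, High)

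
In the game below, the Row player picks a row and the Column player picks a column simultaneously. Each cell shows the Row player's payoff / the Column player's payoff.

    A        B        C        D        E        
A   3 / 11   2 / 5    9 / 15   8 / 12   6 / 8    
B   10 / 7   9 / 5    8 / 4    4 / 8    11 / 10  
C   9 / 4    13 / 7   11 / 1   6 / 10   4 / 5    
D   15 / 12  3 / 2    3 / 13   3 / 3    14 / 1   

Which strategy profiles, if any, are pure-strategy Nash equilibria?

No pure-strategy Nash equilibrium

Find each player's best response to every opponent strategy; NE are the intersections.
The Row player's best responses — vs A: D (payoff 15); vs B: C (payoff 13); vs C: C (payoff 11); vs D: A (payoff 8); vs E: D (payoff 14).
The Column player's best responses — vs A: C (payoff 15); vs B: E (payoff 10); vs C: D (payoff 10); vs D: C (payoff 13).
No cell has both players best-responding. For instance, the Row player's best reply to E is D, but against D the Column player prefers C over E.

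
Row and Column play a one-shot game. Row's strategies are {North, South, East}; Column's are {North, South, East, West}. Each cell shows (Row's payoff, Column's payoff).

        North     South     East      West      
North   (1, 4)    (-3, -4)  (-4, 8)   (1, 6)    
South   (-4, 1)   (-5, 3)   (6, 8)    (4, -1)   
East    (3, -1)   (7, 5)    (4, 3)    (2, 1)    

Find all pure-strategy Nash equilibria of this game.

Check mutual best responses: a cell is a NE iff neither player can gain by unilaterally deviating.
Row's best responses — vs North: East (payoff 3); vs South: East (payoff 7); vs East: South (payoff 6); vs West: South (payoff 4).
Column's best responses — vs North: East (payoff 8); vs South: East (payoff 8); vs East: South (payoff 5).
Mutual best responses occur at (South, East) and (East, South); at each, neither player gains by switching.

(South, East) and (East, South)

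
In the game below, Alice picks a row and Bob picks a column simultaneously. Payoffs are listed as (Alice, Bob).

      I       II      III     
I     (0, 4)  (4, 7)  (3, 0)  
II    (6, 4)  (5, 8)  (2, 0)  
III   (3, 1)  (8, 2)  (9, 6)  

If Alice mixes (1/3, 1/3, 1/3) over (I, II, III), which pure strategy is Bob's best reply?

II

Bob's best reply maximizes expected payoff against the mix.
I: (1/3)·4 + (1/3)·4 + (1/3)·1 = 3
II: (1/3)·7 + (1/3)·8 + (1/3)·2 = 17/3
III: (1/3)·0 + (1/3)·0 + (1/3)·6 = 2
Highest expected payoff is 17/3, from II.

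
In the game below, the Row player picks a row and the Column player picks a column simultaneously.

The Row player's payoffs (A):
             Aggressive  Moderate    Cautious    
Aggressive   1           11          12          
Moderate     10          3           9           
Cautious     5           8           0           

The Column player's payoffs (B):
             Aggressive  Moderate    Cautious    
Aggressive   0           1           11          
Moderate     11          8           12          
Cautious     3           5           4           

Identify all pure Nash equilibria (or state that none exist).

Find each player's best response to every opponent strategy; NE are the intersections.
The Row player's best responses — vs Aggressive: Moderate (payoff 10); vs Moderate: Aggressive (payoff 11); vs Cautious: Aggressive (payoff 12).
The Column player's best responses — vs Aggressive: Cautious (payoff 11); vs Moderate: Cautious (payoff 12); vs Cautious: Moderate (payoff 5).
The only mutual best response is (Aggressive, Cautious); neither player gains by switching there.

(Aggressive, Cautious)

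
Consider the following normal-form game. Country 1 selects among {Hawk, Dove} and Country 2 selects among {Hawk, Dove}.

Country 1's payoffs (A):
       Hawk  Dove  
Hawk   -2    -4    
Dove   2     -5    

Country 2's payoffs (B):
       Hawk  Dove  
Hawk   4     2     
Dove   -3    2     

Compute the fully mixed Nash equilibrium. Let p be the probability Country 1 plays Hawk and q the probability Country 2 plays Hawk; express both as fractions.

In a mixed NE each player is indifferent between their pure strategies, so the opponent's mix sets the indifference.
Country 2 indifferent between Hawk and Dove: p·4 + (1−p)·(-3) = p·2 + (1−p)·2 ⟹ (-3) + 7p = 2 + 0p ⟹ p = 5/7.
Country 1 indifferent between Hawk and Dove: q·(-2) + (1−q)·(-4) = q·2 + (1−q)·(-5) ⟹ (-4) + 2q = (-5) + 7q ⟹ q = 1/5.

p = 5/7, q = 1/5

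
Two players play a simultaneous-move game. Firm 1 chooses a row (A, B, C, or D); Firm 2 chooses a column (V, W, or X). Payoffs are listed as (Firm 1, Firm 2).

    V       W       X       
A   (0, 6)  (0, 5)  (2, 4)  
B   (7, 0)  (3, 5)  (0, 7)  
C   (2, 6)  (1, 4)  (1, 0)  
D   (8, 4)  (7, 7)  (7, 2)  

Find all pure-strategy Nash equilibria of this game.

(D, W)

Check mutual best responses: a cell is a NE iff neither player can gain by unilaterally deviating.
Firm 1's best responses — vs V: D (payoff 8); vs W: D (payoff 7); vs X: D (payoff 7).
Firm 2's best responses — vs A: V (payoff 6); vs B: X (payoff 7); vs C: V (payoff 6); vs D: W (payoff 7).
The only mutual best response is (D, W); neither player gains by switching there.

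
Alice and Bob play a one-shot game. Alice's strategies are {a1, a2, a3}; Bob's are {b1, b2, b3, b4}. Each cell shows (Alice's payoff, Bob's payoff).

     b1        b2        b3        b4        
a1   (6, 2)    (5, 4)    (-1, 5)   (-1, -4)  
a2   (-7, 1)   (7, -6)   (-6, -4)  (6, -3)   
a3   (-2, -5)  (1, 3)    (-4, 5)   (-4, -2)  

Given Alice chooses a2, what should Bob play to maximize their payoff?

With Alice fixed at a2, Bob's payoffs are: b1 → 1, b2 → -6, b3 → -4, b4 → -3.
The maximum is 1, achieved by b1.

b1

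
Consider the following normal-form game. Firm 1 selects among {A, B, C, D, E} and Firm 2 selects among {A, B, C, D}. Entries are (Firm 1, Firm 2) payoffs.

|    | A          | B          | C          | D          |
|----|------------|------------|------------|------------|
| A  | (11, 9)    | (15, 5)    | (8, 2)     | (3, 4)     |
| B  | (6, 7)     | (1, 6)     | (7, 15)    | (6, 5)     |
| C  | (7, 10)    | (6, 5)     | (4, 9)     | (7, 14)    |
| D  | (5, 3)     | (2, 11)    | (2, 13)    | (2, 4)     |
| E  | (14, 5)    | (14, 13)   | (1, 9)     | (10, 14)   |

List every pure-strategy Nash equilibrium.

(E, D)

Check mutual best responses: a cell is a NE iff neither player can gain by unilaterally deviating.
Firm 1's best responses — vs A: E (payoff 14); vs B: A (payoff 15); vs C: A (payoff 8); vs D: E (payoff 10).
Firm 2's best responses — vs A: A (payoff 9); vs B: C (payoff 15); vs C: D (payoff 14); vs D: C (payoff 13); vs E: D (payoff 14).
The only mutual best response is (E, D); neither player gains by switching there.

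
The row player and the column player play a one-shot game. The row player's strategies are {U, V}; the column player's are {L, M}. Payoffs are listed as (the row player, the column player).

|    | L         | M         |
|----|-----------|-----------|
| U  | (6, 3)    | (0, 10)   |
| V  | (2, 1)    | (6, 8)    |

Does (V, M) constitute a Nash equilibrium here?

Yes

Holding the column player at M: the row player gets 6 from V, versus 0 from U. No profitable deviation for the row player.
Holding the row player at V: the column player gets 8 from M, versus 1 from L. No profitable deviation for the column player either.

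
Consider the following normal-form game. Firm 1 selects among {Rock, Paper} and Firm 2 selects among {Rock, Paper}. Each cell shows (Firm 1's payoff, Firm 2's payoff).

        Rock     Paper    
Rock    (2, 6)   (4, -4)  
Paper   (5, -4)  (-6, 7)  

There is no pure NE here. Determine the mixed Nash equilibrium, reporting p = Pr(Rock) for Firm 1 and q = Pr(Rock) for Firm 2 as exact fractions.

In a mixed NE each player is indifferent between their pure strategies, so the opponent's mix sets the indifference.
Firm 2 indifferent between Rock and Paper: p·6 + (1−p)·(-4) = p·(-4) + (1−p)·7 ⟹ (-4) + 10p = 7 + (-11)p ⟹ p = 11/21.
Firm 1 indifferent between Rock and Paper: q·2 + (1−q)·4 = q·5 + (1−q)·(-6) ⟹ 4 + (-2)q = (-6) + 11q ⟹ q = 10/13.

p = 11/21, q = 10/13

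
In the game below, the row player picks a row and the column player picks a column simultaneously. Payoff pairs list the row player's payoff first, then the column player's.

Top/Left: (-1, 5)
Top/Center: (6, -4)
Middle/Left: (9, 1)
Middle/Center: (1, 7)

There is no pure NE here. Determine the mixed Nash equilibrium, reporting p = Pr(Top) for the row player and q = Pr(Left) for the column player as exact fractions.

In a mixed NE each player is indifferent between their pure strategies, so the opponent's mix sets the indifference.
The column player indifferent between Left and Center: p·5 + (1−p)·1 = p·(-4) + (1−p)·7 ⟹ 1 + 4p = 7 + (-11)p ⟹ p = 2/5.
The row player indifferent between Top and Middle: q·(-1) + (1−q)·6 = q·9 + (1−q)·1 ⟹ 6 + (-7)q = 1 + 8q ⟹ q = 1/3.

p = 2/5, q = 1/3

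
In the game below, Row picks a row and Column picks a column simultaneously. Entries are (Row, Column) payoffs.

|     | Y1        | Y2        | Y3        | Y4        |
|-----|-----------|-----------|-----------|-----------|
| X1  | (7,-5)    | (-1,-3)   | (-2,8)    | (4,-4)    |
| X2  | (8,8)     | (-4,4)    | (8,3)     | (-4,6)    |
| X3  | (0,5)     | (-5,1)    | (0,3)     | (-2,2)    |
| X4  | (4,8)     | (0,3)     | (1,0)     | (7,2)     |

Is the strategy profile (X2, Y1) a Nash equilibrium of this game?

Yes

Holding Column at Y1: Row gets 8 from X2, versus 7 from X1, 0 from X3, 4 from X4. No profitable deviation for Row.
Holding Row at X2: Column gets 8 from Y1, versus 4 from Y2, 3 from Y3, 6 from Y4. No profitable deviation for Column either.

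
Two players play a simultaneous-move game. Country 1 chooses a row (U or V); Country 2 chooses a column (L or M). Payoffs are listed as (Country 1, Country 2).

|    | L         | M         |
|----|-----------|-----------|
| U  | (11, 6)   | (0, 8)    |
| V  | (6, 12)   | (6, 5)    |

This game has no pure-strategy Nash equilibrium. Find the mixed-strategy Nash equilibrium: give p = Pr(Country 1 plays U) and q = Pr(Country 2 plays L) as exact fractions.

p = 7/9, q = 6/11

In a mixed NE each player is indifferent between their pure strategies, so the opponent's mix sets the indifference.
Country 2 indifferent between L and M: p·6 + (1−p)·12 = p·8 + (1−p)·5 ⟹ 12 + (-6)p = 5 + 3p ⟹ p = 7/9.
Country 1 indifferent between U and V: q·11 + (1−q)·0 = q·6 + (1−q)·6 ⟹ 0 + 11q = 6 + 0q ⟹ q = 6/11.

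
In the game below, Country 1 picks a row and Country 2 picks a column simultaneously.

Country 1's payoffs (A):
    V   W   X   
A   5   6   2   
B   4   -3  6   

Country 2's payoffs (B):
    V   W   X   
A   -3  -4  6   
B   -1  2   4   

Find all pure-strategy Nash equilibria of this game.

Check mutual best responses: a cell is a NE iff neither player can gain by unilaterally deviating.
Country 1's best responses — vs V: A (payoff 5); vs W: A (payoff 6); vs X: B (payoff 6).
Country 2's best responses — vs A: X (payoff 6); vs B: X (payoff 4).
The only mutual best response is (B, X); neither player gains by switching there.

(B, X)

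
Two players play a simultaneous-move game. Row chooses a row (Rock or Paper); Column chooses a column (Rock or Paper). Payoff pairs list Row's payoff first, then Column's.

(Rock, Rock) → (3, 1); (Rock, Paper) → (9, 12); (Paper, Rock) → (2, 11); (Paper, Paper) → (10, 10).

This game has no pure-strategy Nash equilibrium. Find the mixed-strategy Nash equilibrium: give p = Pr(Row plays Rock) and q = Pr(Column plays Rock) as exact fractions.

p = 1/12, q = 1/2

Each player's mixing probability is pinned down by making the *other* player indifferent.
Column indifferent between Rock and Paper: p·1 + (1−p)·11 = p·12 + (1−p)·10 ⟹ 11 + (-10)p = 10 + 2p ⟹ p = 1/12.
Row indifferent between Rock and Paper: q·3 + (1−q)·9 = q·2 + (1−q)·10 ⟹ 9 + (-6)q = 10 + (-8)q ⟹ q = 1/2.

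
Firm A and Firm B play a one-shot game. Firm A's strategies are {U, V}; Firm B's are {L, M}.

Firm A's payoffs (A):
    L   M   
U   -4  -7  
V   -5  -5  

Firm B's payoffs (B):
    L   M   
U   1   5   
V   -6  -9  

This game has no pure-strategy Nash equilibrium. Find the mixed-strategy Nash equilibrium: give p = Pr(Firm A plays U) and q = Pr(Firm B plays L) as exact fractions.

p = 3/7, q = 2/3

Each player's mixing probability is pinned down by making the *other* player indifferent.
Firm B indifferent between L and M: p·1 + (1−p)·(-6) = p·5 + (1−p)·(-9) ⟹ (-6) + 7p = (-9) + 14p ⟹ p = 3/7.
Firm A indifferent between U and V: q·(-4) + (1−q)·(-7) = q·(-5) + (1−q)·(-5) ⟹ (-7) + 3q = (-5) + 0q ⟹ q = 2/3.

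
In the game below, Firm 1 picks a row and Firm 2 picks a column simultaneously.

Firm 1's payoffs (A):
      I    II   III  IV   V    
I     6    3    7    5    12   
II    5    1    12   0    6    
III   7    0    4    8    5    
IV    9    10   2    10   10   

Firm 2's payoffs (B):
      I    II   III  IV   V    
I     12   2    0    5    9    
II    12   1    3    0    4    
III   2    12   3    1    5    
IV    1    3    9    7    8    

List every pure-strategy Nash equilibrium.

A profile is a Nash equilibrium when each player is best-responding to the other.
Firm 1's best responses — vs I: IV (payoff 9); vs II: IV (payoff 10); vs III: II (payoff 12); vs IV: IV (payoff 10); vs V: I (payoff 12).
Firm 2's best responses — vs I: I (payoff 12); vs II: I (payoff 12); vs III: II (payoff 12); vs IV: III (payoff 9).
No cell has both players best-responding. For instance, Firm 1's best reply to IV is IV, but against IV Firm 2 prefers III over IV.

There is no pure-strategy Nash equilibrium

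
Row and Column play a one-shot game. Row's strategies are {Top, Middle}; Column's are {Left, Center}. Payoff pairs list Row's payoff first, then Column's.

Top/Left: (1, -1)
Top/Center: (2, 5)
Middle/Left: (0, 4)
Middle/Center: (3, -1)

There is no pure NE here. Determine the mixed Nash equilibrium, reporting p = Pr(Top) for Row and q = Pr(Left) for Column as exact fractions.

Each player's mixing probability is pinned down by making the *other* player indifferent.
Column indifferent between Left and Center: p·(-1) + (1−p)·4 = p·5 + (1−p)·(-1) ⟹ 4 + (-5)p = (-1) + 6p ⟹ p = 5/11.
Row indifferent between Top and Middle: q·1 + (1−q)·2 = q·0 + (1−q)·3 ⟹ 2 + (-1)q = 3 + (-3)q ⟹ q = 1/2.

p = 5/11, q = 1/2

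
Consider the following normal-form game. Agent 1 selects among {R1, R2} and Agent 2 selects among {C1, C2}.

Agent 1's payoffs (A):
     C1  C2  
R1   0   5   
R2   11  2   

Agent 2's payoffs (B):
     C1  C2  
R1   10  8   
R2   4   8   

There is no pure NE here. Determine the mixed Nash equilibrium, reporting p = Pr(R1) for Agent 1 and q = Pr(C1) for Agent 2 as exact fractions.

p = 2/3, q = 3/14

Each player's mixing probability is pinned down by making the *other* player indifferent.
Agent 2 indifferent between C1 and C2: p·10 + (1−p)·4 = p·8 + (1−p)·8 ⟹ 4 + 6p = 8 + 0p ⟹ p = 2/3.
Agent 1 indifferent between R1 and R2: q·0 + (1−q)·5 = q·11 + (1−q)·2 ⟹ 5 + (-5)q = 2 + 9q ⟹ q = 3/14.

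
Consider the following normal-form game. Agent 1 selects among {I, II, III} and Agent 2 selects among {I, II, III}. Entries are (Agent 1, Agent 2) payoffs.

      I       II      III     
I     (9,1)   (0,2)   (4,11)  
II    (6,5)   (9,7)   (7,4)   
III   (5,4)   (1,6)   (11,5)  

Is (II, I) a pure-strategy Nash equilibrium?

Holding Agent 2 at I: Agent 1 gets 6 from II but could get 9 by switching to I. Agent 1 has a profitable deviation.

No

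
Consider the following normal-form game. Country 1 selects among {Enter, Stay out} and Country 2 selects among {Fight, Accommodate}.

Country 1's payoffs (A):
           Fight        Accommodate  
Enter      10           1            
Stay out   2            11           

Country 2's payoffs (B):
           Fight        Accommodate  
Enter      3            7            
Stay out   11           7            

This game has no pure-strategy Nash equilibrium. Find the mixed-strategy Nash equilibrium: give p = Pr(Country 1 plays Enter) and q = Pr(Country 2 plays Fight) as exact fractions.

p = 1/2, q = 5/9

Each player's mixing probability is pinned down by making the *other* player indifferent.
Country 2 indifferent between Fight and Accommodate: p·3 + (1−p)·11 = p·7 + (1−p)·7 ⟹ 11 + (-8)p = 7 + 0p ⟹ p = 1/2.
Country 1 indifferent between Enter and Stay out: q·10 + (1−q)·1 = q·2 + (1−q)·11 ⟹ 1 + 9q = 11 + (-9)q ⟹ q = 5/9.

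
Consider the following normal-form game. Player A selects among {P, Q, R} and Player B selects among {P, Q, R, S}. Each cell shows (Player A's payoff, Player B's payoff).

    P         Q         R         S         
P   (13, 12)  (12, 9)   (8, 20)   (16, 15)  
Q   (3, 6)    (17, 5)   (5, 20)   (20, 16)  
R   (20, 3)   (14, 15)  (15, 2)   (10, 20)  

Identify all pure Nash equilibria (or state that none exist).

No pure-strategy Nash equilibrium

Check mutual best responses: a cell is a NE iff neither player can gain by unilaterally deviating.
Player A's best responses — vs P: R (payoff 20); vs Q: Q (payoff 17); vs R: R (payoff 15); vs S: Q (payoff 20).
Player B's best responses — vs P: R (payoff 20); vs Q: R (payoff 20); vs R: S (payoff 20).
No cell has both players best-responding. For instance, Player A's best reply to Q is Q, but against Q Player B prefers R over Q.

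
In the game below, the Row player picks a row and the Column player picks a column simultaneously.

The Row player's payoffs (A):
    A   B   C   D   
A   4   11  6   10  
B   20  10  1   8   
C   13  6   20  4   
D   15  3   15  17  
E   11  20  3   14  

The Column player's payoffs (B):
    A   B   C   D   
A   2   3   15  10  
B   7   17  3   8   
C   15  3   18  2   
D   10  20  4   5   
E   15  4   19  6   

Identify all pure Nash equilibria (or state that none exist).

(C, C)

Find each player's best response to every opponent strategy; NE are the intersections.
The Row player's best responses — vs A: B (payoff 20); vs B: E (payoff 20); vs C: C (payoff 20); vs D: D (payoff 17).
The Column player's best responses — vs A: C (payoff 15); vs B: B (payoff 17); vs C: C (payoff 18); vs D: B (payoff 20); vs E: C (payoff 19).
The only mutual best response is (C, C); neither player gains by switching there.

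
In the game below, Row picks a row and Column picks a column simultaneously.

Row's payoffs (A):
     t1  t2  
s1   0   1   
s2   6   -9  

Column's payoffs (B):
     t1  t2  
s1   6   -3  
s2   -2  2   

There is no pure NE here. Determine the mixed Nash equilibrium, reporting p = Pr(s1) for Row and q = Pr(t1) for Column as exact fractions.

In a mixed NE each player is indifferent between their pure strategies, so the opponent's mix sets the indifference.
Column indifferent between t1 and t2: p·6 + (1−p)·(-2) = p·(-3) + (1−p)·2 ⟹ (-2) + 8p = 2 + (-5)p ⟹ p = 4/13.
Row indifferent between s1 and s2: q·0 + (1−q)·1 = q·6 + (1−q)·(-9) ⟹ 1 + (-1)q = (-9) + 15q ⟹ q = 5/8.

p = 4/13, q = 5/8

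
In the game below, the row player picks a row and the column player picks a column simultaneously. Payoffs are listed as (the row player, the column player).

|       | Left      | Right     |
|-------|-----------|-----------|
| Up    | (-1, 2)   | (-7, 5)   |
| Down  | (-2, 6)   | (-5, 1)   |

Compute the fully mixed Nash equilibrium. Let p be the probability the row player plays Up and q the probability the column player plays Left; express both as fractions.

In a mixed NE each player is indifferent between their pure strategies, so the opponent's mix sets the indifference.
The column player indifferent between Left and Right: p·2 + (1−p)·6 = p·5 + (1−p)·1 ⟹ 6 + (-4)p = 1 + 4p ⟹ p = 5/8.
The row player indifferent between Up and Down: q·(-1) + (1−q)·(-7) = q·(-2) + (1−q)·(-5) ⟹ (-7) + 6q = (-5) + 3q ⟹ q = 2/3.

p = 5/8, q = 2/3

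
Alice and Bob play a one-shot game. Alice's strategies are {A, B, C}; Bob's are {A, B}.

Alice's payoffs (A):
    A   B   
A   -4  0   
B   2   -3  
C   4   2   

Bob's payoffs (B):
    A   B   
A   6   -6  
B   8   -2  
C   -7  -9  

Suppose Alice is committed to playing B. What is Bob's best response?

With Alice fixed at B, Bob's payoffs are: A → 8, B → -2.
The maximum is 8, achieved by A.

A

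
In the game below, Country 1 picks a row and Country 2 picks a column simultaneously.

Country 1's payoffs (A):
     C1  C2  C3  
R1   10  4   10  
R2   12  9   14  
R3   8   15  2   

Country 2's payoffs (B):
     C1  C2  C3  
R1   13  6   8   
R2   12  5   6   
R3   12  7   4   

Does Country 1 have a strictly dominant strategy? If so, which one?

Check whether one of Country 1's strategies beats all alternatives regardless of what the opponent does.
R1 is not dominant: against C1, R2 gives 12 > 10.
R2 is not dominant: against C2, R3 gives 15 > 9.
R3 is not dominant: against C1, R1 gives 10 > 8.
No single strategy is best against every opponent action.

No strictly dominant strategy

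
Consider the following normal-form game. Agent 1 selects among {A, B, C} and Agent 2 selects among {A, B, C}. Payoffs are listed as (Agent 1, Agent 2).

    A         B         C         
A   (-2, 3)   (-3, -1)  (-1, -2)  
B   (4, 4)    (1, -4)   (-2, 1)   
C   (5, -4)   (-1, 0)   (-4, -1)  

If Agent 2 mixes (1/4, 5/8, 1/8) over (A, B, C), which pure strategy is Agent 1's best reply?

Agent 1's best reply maximizes expected payoff against the mix.
A: (1/4)·(-2) + (5/8)·(-3) + (1/8)·(-1) = -5/2
B: (1/4)·4 + (5/8)·1 + (1/8)·(-2) = 11/8
C: (1/4)·5 + (5/8)·(-1) + (1/8)·(-4) = 1/8
Highest expected payoff is 11/8, from B.

B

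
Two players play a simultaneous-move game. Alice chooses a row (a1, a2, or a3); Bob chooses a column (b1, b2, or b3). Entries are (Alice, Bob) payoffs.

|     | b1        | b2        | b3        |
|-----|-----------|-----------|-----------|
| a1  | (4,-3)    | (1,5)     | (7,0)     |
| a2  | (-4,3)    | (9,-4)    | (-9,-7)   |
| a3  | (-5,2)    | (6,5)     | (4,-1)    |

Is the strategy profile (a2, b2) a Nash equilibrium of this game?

Holding Bob at b2: Alice gets 9 from a2, versus 1 from a1, 6 from a3. No profitable deviation for Alice.
Holding Alice at a2: Bob gets -4 from b2 but could get 3 by switching to b1. Bob has a profitable deviation.

No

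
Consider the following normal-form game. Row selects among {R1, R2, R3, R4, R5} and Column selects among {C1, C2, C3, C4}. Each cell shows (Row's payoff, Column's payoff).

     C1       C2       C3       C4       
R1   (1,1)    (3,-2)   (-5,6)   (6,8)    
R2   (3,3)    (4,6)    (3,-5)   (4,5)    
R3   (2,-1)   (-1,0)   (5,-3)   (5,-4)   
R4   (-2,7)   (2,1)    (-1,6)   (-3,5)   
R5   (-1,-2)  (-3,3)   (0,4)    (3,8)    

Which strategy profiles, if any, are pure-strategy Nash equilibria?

A profile is a Nash equilibrium when each player is best-responding to the other.
Row's best responses — vs C1: R2 (payoff 3); vs C2: R2 (payoff 4); vs C3: R3 (payoff 5); vs C4: R1 (payoff 6).
Column's best responses — vs R1: C4 (payoff 8); vs R2: C2 (payoff 6); vs R3: C2 (payoff 0); vs R4: C1 (payoff 7); vs R5: C4 (payoff 8).
Mutual best responses occur at (R1, C4) and (R2, C2); at each, neither player gains by switching.

(R1, C4) and (R2, C2)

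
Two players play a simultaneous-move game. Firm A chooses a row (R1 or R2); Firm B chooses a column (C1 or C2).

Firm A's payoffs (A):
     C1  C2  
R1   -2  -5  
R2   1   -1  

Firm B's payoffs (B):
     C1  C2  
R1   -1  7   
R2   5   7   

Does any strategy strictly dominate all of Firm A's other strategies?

Check whether one of Firm A's strategies beats all alternatives regardless of what the opponent does.
R2 strictly dominates: vs C1: 1 > -2; vs C2: -1 > -5.

R2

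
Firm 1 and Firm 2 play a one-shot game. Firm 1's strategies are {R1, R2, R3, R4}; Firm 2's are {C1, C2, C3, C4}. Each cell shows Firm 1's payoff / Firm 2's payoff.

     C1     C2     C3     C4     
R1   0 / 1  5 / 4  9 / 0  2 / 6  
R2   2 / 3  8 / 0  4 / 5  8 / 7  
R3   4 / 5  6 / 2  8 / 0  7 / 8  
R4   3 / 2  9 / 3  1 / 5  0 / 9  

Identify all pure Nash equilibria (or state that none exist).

Find each player's best response to every opponent strategy; NE are the intersections.
Firm 1's best responses — vs C1: R3 (payoff 4); vs C2: R4 (payoff 9); vs C3: R1 (payoff 9); vs C4: R2 (payoff 8).
Firm 2's best responses — vs R1: C4 (payoff 6); vs R2: C4 (payoff 7); vs R3: C4 (payoff 8); vs R4: C4 (payoff 9).
The only mutual best response is (R2, C4); neither player gains by switching there.

(R2, C4)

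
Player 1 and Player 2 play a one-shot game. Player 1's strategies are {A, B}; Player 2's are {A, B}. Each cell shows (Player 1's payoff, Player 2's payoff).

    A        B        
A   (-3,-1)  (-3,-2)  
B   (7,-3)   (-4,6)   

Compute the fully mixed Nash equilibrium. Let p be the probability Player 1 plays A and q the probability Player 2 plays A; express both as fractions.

In a mixed NE each player is indifferent between their pure strategies, so the opponent's mix sets the indifference.
Player 2 indifferent between A and B: p·(-1) + (1−p)·(-3) = p·(-2) + (1−p)·6 ⟹ (-3) + 2p = 6 + (-8)p ⟹ p = 9/10.
Player 1 indifferent between A and B: q·(-3) + (1−q)·(-3) = q·7 + (1−q)·(-4) ⟹ (-3) + 0q = (-4) + 11q ⟹ q = 1/11.

p = 9/10, q = 1/11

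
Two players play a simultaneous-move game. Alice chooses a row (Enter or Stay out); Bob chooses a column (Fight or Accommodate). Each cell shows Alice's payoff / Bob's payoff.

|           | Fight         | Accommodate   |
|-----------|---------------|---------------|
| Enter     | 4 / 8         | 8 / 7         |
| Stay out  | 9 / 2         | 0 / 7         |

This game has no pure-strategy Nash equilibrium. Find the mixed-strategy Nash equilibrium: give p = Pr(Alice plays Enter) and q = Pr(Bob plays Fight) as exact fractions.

p = 5/6, q = 8/13

In a mixed NE each player is indifferent between their pure strategies, so the opponent's mix sets the indifference.
Bob indifferent between Fight and Accommodate: p·8 + (1−p)·2 = p·7 + (1−p)·7 ⟹ 2 + 6p = 7 + 0p ⟹ p = 5/6.
Alice indifferent between Enter and Stay out: q·4 + (1−q)·8 = q·9 + (1−q)·0 ⟹ 8 + (-4)q = 0 + 9q ⟹ q = 8/13.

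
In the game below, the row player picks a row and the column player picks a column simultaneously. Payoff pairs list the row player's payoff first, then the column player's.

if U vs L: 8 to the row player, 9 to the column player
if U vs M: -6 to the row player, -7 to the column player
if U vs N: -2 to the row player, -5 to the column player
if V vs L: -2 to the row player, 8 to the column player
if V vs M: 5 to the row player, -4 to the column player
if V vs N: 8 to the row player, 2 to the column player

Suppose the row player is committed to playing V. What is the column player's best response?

With the row player fixed at V, the column player's payoffs are: L → 8, M → -4, N → 2.
The maximum is 8, achieved by L.

L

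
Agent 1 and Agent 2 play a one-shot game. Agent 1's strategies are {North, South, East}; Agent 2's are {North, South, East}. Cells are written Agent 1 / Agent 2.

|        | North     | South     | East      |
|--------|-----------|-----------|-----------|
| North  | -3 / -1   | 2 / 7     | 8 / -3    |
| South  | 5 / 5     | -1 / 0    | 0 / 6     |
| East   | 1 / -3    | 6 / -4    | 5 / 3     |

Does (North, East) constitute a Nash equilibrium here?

No

Holding Agent 2 at East: Agent 1 gets 8 from North, versus 0 from South, 5 from East. No profitable deviation for Agent 1.
Holding Agent 1 at North: Agent 2 gets -3 from East but could get 7 by switching to South. Agent 2 has a profitable deviation.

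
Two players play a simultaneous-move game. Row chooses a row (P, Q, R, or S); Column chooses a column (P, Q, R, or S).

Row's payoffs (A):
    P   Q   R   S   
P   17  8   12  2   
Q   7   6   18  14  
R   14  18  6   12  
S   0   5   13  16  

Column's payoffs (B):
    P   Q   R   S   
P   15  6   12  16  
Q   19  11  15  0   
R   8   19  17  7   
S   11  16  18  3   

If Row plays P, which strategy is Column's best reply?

With Row fixed at P, Column's payoffs are: P → 15, Q → 6, R → 12, S → 16.
The maximum is 16, achieved by S.

S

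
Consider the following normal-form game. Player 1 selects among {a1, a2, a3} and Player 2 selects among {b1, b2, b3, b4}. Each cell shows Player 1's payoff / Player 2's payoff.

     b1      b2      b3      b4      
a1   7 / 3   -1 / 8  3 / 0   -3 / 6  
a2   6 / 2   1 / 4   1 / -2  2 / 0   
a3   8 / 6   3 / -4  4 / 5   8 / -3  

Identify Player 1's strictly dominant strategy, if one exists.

A strategy is strictly dominant if it gives Player 1 a strictly higher payoff than every other strategy, against every choice by the opponent.
a3 strictly dominates: vs b1: 8 > each of {7, 6}; vs b2: 3 > each of {-1, 1}; vs b3: 4 > each of {3, 1}; vs b4: 8 > each of {-3, 2}.

a3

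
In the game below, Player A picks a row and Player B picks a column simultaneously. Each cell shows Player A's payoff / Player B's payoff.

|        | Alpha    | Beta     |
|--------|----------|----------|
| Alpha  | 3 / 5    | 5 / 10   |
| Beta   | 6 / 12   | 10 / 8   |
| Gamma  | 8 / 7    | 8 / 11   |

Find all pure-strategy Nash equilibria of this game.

A profile is a Nash equilibrium when each player is best-responding to the other.
Player A's best responses — vs Alpha: Gamma (payoff 8); vs Beta: Beta (payoff 10).
Player B's best responses — vs Alpha: Beta (payoff 10); vs Beta: Alpha (payoff 12); vs Gamma: Beta (payoff 11).
No cell has both players best-responding. For instance, Player A's best reply to Beta is Beta, but against Beta Player B prefers Alpha over Beta.

None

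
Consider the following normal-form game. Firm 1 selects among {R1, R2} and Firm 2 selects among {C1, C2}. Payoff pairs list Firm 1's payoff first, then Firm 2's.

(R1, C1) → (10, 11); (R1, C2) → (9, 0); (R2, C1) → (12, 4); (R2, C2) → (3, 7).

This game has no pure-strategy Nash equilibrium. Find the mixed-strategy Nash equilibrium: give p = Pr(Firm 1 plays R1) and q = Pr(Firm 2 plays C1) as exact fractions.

p = 3/14, q = 3/4

In a mixed NE each player is indifferent between their pure strategies, so the opponent's mix sets the indifference.
Firm 2 indifferent between C1 and C2: p·11 + (1−p)·4 = p·0 + (1−p)·7 ⟹ 4 + 7p = 7 + (-7)p ⟹ p = 3/14.
Firm 1 indifferent between R1 and R2: q·10 + (1−q)·9 = q·12 + (1−q)·3 ⟹ 9 + 1q = 3 + 9q ⟹ q = 3/4.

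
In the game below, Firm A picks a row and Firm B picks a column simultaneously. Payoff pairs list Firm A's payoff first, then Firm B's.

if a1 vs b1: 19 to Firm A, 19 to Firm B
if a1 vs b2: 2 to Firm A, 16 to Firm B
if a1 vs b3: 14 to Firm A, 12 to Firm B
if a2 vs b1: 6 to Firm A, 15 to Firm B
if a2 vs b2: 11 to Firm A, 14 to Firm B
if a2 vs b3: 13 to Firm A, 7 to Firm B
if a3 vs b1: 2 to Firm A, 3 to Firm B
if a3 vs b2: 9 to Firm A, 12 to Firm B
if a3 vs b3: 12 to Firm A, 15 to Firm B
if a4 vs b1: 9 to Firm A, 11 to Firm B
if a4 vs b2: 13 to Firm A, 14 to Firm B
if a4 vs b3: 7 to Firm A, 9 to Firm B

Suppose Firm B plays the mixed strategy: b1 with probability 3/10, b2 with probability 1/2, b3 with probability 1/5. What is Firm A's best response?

Firm A's best reply maximizes expected payoff against the mix.
a1: (3/10)·19 + (1/2)·2 + (1/5)·14 = 19/2
a2: (3/10)·6 + (1/2)·11 + (1/5)·13 = 99/10
a3: (3/10)·2 + (1/2)·9 + (1/5)·12 = 15/2
a4: (3/10)·9 + (1/2)·13 + (1/5)·7 = 53/5
Highest expected payoff is 53/5, from a4.

a4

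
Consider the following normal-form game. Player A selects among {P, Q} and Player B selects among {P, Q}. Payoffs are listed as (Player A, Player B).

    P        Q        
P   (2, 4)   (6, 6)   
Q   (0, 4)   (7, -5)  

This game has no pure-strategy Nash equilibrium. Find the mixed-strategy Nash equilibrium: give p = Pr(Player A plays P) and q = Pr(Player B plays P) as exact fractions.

Each player's mixing probability is pinned down by making the *other* player indifferent.
Player B indifferent between P and Q: p·4 + (1−p)·4 = p·6 + (1−p)·(-5) ⟹ 4 + 0p = (-5) + 11p ⟹ p = 9/11.
Player A indifferent between P and Q: q·2 + (1−q)·6 = q·0 + (1−q)·7 ⟹ 6 + (-4)q = 7 + (-7)q ⟹ q = 1/3.

p = 9/11, q = 1/3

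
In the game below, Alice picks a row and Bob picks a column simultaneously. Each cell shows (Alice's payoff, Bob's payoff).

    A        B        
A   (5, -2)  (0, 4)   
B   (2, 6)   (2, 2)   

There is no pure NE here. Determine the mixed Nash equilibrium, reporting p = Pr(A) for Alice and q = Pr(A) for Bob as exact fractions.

p = 2/5, q = 2/5

Each player's mixing probability is pinned down by making the *other* player indifferent.
Bob indifferent between A and B: p·(-2) + (1−p)·6 = p·4 + (1−p)·2 ⟹ 6 + (-8)p = 2 + 2p ⟹ p = 2/5.
Alice indifferent between A and B: q·5 + (1−q)·0 = q·2 + (1−q)·2 ⟹ 0 + 5q = 2 + 0q ⟹ q = 2/5.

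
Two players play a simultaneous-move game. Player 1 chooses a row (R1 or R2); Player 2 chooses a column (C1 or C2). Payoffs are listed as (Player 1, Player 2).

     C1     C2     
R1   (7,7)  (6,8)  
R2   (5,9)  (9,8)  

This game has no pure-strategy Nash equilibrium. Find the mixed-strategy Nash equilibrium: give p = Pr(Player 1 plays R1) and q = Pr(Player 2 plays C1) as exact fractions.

Each player's mixing probability is pinned down by making the *other* player indifferent.
Player 2 indifferent between C1 and C2: p·7 + (1−p)·9 = p·8 + (1−p)·8 ⟹ 9 + (-2)p = 8 + 0p ⟹ p = 1/2.
Player 1 indifferent between R1 and R2: q·7 + (1−q)·6 = q·5 + (1−q)·9 ⟹ 6 + 1q = 9 + (-4)q ⟹ q = 3/5.

p = 1/2, q = 3/5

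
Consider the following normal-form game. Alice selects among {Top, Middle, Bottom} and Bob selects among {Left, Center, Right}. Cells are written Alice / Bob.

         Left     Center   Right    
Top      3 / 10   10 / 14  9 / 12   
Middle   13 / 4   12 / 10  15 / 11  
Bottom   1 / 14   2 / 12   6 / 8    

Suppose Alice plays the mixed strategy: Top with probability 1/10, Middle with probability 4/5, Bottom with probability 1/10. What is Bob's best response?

Bob's best reply maximizes expected payoff against the mix.
Left: (1/10)·10 + (4/5)·4 + (1/10)·14 = 28/5
Center: (1/10)·14 + (4/5)·10 + (1/10)·12 = 53/5
Right: (1/10)·12 + (4/5)·11 + (1/10)·8 = 54/5
Highest expected payoff is 54/5, from Right.

Right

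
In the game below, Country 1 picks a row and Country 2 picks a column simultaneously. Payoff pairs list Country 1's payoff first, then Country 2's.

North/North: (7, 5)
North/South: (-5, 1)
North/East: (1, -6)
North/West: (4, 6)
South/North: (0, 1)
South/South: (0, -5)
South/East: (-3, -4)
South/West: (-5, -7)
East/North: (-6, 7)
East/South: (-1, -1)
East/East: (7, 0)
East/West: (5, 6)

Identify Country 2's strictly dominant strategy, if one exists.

None

Check whether one of Country 2's strategies beats all alternatives regardless of what the opponent does.
North is not dominant: against North, West gives 6 > 5.
South is not dominant: against North, North gives 5 > 1.
East is not dominant: against North, North gives 5 > -6.
West is not dominant: against South, North gives 1 > -7.
No single strategy is best against every opponent action.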